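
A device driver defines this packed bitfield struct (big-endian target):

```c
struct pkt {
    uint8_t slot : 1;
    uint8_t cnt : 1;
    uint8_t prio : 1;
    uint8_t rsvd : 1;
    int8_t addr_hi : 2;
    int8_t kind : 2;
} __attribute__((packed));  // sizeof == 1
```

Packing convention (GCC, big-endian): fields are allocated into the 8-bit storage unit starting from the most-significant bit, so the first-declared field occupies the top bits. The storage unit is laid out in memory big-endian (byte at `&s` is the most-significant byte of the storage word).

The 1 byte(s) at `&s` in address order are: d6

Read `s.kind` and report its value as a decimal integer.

[0]=0xd6 (big-endian) → word 0xd6
slot:1 @ bit 7 → (0xd6>>7)&0x1 = 0x1
cnt:1 @ bit 6 → (0xd6>>6)&0x1 = 0x1
prio:1 @ bit 5 → (0xd6>>5)&0x1 = 0x0
rsvd:1 @ bit 4 → (0xd6>>4)&0x1 = 0x1
addr_hi:2 @ bit 2 → (0xd6>>2)&0x3 = 0x1
kind:2 @ bit 0 → (0xd6>>0)&0x3 = 0x2  ←
kind signed 2b, MSB=1: 2 - 4 = -2

-2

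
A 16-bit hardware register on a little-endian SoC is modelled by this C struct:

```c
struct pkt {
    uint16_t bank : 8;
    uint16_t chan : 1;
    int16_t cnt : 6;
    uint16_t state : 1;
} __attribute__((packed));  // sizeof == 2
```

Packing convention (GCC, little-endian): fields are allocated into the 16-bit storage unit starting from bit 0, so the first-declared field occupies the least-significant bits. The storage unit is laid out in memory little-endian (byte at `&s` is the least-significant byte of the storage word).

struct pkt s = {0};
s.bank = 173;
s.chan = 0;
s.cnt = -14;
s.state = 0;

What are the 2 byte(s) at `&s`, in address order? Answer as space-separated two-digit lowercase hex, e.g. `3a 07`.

bank:8 = 173 → 0xad << 0 → word 0x00ad
chan:1 = 0 → 0x0 << 8 → word 0x00ad
cnt:6 = -14 → 0x32 << 9 → word 0x64ad
state:1 = 0 → 0x0 << 15 → word 0x64ad
word = 0x64ad → little-endian bytes:
  [0]=0xad  [1]=0x64

ad 64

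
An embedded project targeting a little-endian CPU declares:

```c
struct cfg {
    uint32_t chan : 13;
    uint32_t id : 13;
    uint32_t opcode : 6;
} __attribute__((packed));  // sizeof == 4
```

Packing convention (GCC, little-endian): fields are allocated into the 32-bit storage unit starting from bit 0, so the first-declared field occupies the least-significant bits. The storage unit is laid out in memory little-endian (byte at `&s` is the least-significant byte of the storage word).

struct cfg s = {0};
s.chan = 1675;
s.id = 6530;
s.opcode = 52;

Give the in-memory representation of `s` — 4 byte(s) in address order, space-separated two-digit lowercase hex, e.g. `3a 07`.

8b 46 30 d3

[0+:13] chan=1675 & 0x1fff = 0x68b; word=0x0000068b
[13+:13] id=6530 & 0x1fff = 0x1982; word=0x0330468b
[26+:6] opcode=52 & 0x3f = 0x34; word=0xd330468b
word = 0xd330468b → little-endian bytes:
  [0]=0x8b  [1]=0x46  [2]=0x30  [3]=0xd3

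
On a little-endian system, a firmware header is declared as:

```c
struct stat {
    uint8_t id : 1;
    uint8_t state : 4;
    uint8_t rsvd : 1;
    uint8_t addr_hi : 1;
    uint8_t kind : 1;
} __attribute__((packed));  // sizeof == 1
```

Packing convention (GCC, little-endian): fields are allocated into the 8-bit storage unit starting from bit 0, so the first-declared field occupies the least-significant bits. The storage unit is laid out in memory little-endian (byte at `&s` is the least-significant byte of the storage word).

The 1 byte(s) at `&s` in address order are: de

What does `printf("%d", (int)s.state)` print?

[0]=0xde (little-endian) → word 0xde
id [0+:1] = (word>>0) & 0x1 = 0
state [1+:4] = (word>>1) & 0xf = 15  ←
rsvd [5+:1] = (word>>5) & 0x1 = 0
addr_hi [6+:1] = (word>>6) & 0x1 = 1
kind [7+:1] = (word>>7) & 0x1 = 1

15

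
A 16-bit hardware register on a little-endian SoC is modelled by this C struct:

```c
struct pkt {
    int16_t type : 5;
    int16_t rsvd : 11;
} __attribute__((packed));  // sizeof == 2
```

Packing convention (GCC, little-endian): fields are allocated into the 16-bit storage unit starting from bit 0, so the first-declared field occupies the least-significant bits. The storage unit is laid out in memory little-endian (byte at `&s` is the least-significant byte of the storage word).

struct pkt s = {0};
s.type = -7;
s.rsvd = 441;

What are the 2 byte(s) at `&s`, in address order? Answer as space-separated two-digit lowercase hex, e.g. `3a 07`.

39 37

[0+:5] type=-7 & 0x1f = 0x19; word=0x0019
[5+:11] rsvd=441 & 0x7ff = 0x1b9; word=0x3739
word = 0x3739 → little-endian bytes:
  [0]=0x39  [1]=0x37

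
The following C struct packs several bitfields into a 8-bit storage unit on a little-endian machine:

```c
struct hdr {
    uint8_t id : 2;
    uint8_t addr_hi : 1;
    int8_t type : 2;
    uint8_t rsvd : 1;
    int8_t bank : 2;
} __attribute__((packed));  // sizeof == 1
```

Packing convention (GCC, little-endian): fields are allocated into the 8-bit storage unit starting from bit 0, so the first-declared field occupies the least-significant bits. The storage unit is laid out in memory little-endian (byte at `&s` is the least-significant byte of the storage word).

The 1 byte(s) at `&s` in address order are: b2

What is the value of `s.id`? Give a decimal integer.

[0]=0xb2 (little-endian) → word 0xb2
id [0+:2] = (word>>0) & 0x3 = 2  ←
addr_hi [2+:1] = (word>>2) & 0x1 = 0
type [3+:2] = (word>>3) & 0x3 = 2
rsvd [5+:1] = (word>>5) & 0x1 = 1
bank [6+:2] = (word>>6) & 0x3 = 2

2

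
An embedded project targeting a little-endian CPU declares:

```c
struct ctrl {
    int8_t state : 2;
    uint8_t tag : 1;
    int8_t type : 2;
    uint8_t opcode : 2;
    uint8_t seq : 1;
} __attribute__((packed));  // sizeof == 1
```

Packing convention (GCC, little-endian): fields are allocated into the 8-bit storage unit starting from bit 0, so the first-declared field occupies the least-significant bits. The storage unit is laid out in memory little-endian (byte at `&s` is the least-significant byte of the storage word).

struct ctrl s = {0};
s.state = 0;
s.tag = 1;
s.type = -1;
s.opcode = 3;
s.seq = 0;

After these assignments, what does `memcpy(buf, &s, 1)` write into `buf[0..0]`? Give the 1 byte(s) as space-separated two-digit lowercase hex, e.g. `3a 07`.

[0+:2] state=0 & 0x3 = 0x0; word=0x00
[2+:1] tag=1 & 0x1 = 0x1; word=0x04
[3+:2] type=-1 & 0x3 = 0x3; word=0x1c
[5+:2] opcode=3 & 0x3 = 0x3; word=0x7c
[7+:1] seq=0 & 0x1 = 0x0; word=0x7c
word = 0x7c → little-endian bytes:
  [0]=0x7c

7c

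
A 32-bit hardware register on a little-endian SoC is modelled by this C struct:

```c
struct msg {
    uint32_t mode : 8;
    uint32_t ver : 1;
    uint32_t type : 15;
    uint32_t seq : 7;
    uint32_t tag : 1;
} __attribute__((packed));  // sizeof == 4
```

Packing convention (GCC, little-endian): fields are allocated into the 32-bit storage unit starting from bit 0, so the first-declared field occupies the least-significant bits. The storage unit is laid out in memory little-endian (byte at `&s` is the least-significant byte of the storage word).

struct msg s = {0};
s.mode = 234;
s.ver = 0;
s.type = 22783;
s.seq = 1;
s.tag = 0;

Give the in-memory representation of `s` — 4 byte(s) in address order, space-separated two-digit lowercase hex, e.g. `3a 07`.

ea fe b1 01

[0+:8] mode=234 & 0xff = 0xea; word=0x000000ea
[8+:1] ver=0 & 0x1 = 0x0; word=0x000000ea
[9+:15] type=22783 & 0x7fff = 0x58ff; word=0x00b1feea
[24+:7] seq=1 & 0x7f = 0x1; word=0x01b1feea
[31+:1] tag=0 & 0x1 = 0x0; word=0x01b1feea
word = 0x01b1feea → little-endian bytes:
  [0]=0xea  [1]=0xfe  [2]=0xb1  [3]=0x01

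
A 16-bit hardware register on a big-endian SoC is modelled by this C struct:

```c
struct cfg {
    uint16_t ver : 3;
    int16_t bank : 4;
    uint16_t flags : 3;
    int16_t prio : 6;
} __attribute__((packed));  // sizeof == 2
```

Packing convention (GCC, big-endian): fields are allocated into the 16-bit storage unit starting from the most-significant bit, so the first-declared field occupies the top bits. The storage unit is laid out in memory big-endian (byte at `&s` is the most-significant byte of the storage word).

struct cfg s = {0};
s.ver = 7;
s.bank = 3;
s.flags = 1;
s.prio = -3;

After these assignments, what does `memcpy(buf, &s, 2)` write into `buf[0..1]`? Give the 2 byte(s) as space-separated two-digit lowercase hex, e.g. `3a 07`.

e6 7d

ver:3 = 7 → 0x7 << 13 → word 0xe000
bank:4 = 3 → 0x3 << 9 → word 0xe600
flags:3 = 1 → 0x1 << 6 → word 0xe640
prio:6 = -3 → 0x3d << 0 → word 0xe67d
word = 0xe67d → big-endian bytes:
  [0]=0xe6  [1]=0x7d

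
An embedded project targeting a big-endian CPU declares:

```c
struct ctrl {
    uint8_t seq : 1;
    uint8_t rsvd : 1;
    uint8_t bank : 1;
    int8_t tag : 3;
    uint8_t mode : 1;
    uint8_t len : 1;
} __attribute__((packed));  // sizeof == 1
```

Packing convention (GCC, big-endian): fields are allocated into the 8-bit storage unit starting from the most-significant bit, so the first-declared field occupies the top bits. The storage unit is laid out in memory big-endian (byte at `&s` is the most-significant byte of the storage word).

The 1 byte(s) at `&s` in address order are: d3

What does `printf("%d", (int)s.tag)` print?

[0]=0xd3 (big-endian) → word 0xd3
seq:1 @ bit 7 → (0xd3>>7)&0x1 = 0x1
rsvd:1 @ bit 6 → (0xd3>>6)&0x1 = 0x1
bank:1 @ bit 5 → (0xd3>>5)&0x1 = 0x0
tag:3 @ bit 2 → (0xd3>>2)&0x7 = 0x4  ←
mode:1 @ bit 1 → (0xd3>>1)&0x1 = 0x1
len:1 @ bit 0 → (0xd3>>0)&0x1 = 0x1
tag signed 3b, MSB=1: 4 - 8 = -4

-4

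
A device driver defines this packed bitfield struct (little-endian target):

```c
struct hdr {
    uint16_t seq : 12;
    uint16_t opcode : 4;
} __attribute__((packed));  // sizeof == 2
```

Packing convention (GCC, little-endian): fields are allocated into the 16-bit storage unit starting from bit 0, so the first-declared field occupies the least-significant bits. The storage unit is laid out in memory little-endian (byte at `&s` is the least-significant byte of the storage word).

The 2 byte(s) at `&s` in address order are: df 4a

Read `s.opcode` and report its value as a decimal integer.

[0]=0xdf [1]=0x4a (little-endian) → word 0x4adf
seq [0+:12] = (word>>0) & 0xfff = 2783
opcode [12+:4] = (word>>12) & 0xf = 4  ←

4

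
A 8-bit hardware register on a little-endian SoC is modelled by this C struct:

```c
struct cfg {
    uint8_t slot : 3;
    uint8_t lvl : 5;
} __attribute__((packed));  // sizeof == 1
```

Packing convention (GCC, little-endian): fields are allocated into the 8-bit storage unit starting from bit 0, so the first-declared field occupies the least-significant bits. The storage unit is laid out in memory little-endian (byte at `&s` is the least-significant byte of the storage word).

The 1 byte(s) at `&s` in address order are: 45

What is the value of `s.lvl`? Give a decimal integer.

[0]=0x45 (little-endian) → word 0x45
slot:3 @ bit 0 → (0x45>>0)&0x7 = 0x5
lvl:5 @ bit 3 → (0x45>>3)&0x1f = 0x8  ←

8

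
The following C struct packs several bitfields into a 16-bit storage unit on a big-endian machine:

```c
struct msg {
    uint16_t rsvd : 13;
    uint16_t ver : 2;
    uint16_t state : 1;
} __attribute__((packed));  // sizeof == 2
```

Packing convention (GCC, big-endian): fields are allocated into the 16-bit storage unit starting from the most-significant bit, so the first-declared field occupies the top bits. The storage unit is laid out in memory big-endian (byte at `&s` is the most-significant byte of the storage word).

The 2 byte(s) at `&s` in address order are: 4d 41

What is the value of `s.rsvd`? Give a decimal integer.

[0]=0x4d [1]=0x41 (big-endian) → word 0x4d41
rsvd:13 @ bit 3 → (0x4d41>>3)&0x1fff = 0x9a8  ←
ver:2 @ bit 1 → (0x4d41>>1)&0x3 = 0x0
state:1 @ bit 0 → (0x4d41>>0)&0x1 = 0x1

2472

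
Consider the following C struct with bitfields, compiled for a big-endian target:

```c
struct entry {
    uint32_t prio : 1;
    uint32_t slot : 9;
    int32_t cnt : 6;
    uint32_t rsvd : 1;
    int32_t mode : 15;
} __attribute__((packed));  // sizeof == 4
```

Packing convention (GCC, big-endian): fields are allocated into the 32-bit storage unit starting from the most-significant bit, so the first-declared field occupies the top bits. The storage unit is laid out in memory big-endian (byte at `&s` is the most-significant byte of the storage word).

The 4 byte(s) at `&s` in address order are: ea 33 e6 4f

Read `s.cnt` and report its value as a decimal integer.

-13

[0]=0xea [1]=0x33 [2]=0xe6 [3]=0x4f (big-endian) → word 0xea33e64f
prio:1 @ bit 31 → (0xea33e64f>>31)&0x1 = 0x1
slot:9 @ bit 22 → (0xea33e64f>>22)&0x1ff = 0x1a8
cnt:6 @ bit 16 → (0xea33e64f>>16)&0x3f = 0x33  ←
rsvd:1 @ bit 15 → (0xea33e64f>>15)&0x1 = 0x1
mode:15 @ bit 0 → (0xea33e64f>>0)&0x7fff = 0x664f
cnt signed 6b, MSB=1: 51 - 64 = -13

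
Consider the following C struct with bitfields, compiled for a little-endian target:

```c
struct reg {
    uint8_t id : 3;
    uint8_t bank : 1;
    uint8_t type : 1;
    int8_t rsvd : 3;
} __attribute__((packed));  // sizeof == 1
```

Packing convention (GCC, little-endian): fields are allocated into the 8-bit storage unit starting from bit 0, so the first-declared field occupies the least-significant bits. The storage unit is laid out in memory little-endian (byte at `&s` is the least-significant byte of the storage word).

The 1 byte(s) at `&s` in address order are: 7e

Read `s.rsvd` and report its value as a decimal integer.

[0]=0x7e (little-endian) → word 0x7e
id [0+:3] = (word>>0) & 0x7 = 6
bank [3+:1] = (word>>3) & 0x1 = 1
type [4+:1] = (word>>4) & 0x1 = 1
rsvd [5+:3] = (word>>5) & 0x7 = 3  ←
rsvd signed 3b, MSB=0: value = 3

3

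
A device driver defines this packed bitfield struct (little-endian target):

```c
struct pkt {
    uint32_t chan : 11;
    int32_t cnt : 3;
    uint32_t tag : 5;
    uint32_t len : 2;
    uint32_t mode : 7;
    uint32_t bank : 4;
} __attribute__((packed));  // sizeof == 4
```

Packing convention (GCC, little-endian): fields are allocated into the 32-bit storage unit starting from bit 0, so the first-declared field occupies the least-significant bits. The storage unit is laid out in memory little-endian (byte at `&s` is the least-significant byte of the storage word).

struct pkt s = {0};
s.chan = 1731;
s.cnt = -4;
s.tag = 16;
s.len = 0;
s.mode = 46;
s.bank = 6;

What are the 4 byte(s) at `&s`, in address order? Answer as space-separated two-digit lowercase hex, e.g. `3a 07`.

chan:11 = 1731 → 0x6c3 << 0 → word 0x000006c3
cnt:3 = -4 → 0x4 << 11 → word 0x000026c3
tag:5 = 16 → 0x10 << 14 → word 0x000426c3
len:2 = 0 → 0x0 << 19 → word 0x000426c3
mode:7 = 46 → 0x2e << 21 → word 0x05c426c3
bank:4 = 6 → 0x6 << 28 → word 0x65c426c3
word = 0x65c426c3 → little-endian bytes:
  [0]=0xc3  [1]=0x26  [2]=0xc4  [3]=0x65

c3 26 c4 65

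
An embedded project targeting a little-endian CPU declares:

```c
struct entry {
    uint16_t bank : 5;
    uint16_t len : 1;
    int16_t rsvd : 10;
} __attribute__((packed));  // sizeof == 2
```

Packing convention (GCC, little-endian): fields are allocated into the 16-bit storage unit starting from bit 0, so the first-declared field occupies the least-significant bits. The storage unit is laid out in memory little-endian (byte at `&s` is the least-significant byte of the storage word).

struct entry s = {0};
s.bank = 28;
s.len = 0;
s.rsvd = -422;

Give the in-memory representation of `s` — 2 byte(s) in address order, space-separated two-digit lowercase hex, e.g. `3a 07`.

9c 96

[0+:5] bank=28 & 0x1f = 0x1c; word=0x001c
[5+:1] len=0 & 0x1 = 0x0; word=0x001c
[6+:10] rsvd=-422 & 0x3ff = 0x25a; word=0x969c
word = 0x969c → little-endian bytes:
  [0]=0x9c  [1]=0x96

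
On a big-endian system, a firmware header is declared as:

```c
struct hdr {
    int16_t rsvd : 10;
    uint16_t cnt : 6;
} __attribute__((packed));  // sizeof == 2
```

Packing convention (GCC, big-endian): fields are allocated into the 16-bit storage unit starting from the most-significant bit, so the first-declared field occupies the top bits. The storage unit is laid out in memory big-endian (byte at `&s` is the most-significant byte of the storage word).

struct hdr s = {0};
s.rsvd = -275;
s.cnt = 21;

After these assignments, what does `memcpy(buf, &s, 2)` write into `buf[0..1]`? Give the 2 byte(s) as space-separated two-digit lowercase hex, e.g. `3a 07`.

bb 55

rsvd:10 = -275 → 0x2ed << 6 → word 0xbb40
cnt:6 = 21 → 0x15 << 0 → word 0xbb55
word = 0xbb55 → big-endian bytes:
  [0]=0xbb  [1]=0x55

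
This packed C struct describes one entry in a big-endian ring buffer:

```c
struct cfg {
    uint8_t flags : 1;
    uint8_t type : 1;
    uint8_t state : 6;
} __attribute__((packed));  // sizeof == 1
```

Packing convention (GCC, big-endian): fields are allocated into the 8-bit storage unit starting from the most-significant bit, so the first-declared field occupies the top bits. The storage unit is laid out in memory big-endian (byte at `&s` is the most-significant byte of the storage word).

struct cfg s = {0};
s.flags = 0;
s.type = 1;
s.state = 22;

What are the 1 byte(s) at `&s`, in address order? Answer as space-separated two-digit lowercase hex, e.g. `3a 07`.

flags (1b) val=0 bits=0x0 at bit 7: 0x00
type (1b) val=1 bits=0x1 at bit 6: 0x40
state (6b) val=22 bits=0x16 at bit 0: 0x56
word = 0x56 → big-endian bytes:
  [0]=0x56

56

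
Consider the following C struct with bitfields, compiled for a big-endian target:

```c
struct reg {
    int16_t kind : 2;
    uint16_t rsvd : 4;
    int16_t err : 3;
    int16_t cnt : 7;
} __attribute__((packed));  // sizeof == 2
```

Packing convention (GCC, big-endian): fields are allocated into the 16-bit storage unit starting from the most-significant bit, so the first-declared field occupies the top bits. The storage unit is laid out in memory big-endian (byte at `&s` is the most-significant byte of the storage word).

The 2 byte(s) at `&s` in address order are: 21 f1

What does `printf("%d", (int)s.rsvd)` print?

[0]=0x21 [1]=0xf1 (big-endian) → word 0x21f1
kind [14+:2] = (word>>14) & 0x3 = 0
rsvd [10+:4] = (word>>10) & 0xf = 8  ←
err [7+:3] = (word>>7) & 0x7 = 3
cnt [0+:7] = (word>>0) & 0x7f = 113

8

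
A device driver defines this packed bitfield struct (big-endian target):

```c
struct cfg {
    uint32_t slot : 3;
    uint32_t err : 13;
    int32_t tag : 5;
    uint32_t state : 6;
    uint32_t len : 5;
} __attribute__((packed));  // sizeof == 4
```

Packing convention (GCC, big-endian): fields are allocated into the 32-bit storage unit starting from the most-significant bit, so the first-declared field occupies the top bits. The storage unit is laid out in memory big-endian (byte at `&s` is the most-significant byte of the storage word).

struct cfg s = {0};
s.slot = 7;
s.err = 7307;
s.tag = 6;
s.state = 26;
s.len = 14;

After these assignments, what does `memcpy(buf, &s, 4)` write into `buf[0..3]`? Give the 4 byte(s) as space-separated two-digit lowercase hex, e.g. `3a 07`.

fc 8b 33 4e

slot:3 = 7 → 0x7 << 29 → word 0xe0000000
err:13 = 7307 → 0x1c8b << 16 → word 0xfc8b0000
tag:5 = 6 → 0x6 << 11 → word 0xfc8b3000
state:6 = 26 → 0x1a << 5 → word 0xfc8b3340
len:5 = 14 → 0xe << 0 → word 0xfc8b334e
word = 0xfc8b334e → big-endian bytes:
  [0]=0xfc  [1]=0x8b  [2]=0x33  [3]=0x4e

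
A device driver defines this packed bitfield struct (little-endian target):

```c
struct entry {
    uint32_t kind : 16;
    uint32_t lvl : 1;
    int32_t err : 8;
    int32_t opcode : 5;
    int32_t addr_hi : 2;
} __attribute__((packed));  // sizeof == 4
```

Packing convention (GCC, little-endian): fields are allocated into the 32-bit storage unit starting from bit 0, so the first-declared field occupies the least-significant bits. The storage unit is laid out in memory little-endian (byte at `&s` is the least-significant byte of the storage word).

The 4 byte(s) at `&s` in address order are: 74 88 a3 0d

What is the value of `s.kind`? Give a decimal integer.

34932

[0]=0x74 [1]=0x88 [2]=0xa3 [3]=0x0d (little-endian) → word 0x0da38874
kind:16 @ bit 0 → (0x0da38874>>0)&0xffff = 0x8874  ←
lvl:1 @ bit 16 → (0x0da38874>>16)&0x1 = 0x1
err:8 @ bit 17 → (0x0da38874>>17)&0xff = 0xd1
opcode:5 @ bit 25 → (0x0da38874>>25)&0x1f = 0x6
addr_hi:2 @ bit 30 → (0x0da38874>>30)&0x3 = 0x0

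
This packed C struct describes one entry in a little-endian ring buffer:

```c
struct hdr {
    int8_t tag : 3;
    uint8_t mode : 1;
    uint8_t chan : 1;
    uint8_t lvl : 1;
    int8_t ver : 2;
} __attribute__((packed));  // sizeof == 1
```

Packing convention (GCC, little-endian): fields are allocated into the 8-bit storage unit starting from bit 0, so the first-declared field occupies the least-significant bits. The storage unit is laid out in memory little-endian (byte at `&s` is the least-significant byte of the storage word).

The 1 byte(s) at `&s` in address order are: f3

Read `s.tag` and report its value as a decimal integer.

3

[0]=0xf3 (little-endian) → word 0xf3
tag:3 @ bit 0 → (0xf3>>0)&0x7 = 0x3  ←
mode:1 @ bit 3 → (0xf3>>3)&0x1 = 0x0
chan:1 @ bit 4 → (0xf3>>4)&0x1 = 0x1
lvl:1 @ bit 5 → (0xf3>>5)&0x1 = 0x1
ver:2 @ bit 6 → (0xf3>>6)&0x3 = 0x3
tag signed 3b, MSB=0: value = 3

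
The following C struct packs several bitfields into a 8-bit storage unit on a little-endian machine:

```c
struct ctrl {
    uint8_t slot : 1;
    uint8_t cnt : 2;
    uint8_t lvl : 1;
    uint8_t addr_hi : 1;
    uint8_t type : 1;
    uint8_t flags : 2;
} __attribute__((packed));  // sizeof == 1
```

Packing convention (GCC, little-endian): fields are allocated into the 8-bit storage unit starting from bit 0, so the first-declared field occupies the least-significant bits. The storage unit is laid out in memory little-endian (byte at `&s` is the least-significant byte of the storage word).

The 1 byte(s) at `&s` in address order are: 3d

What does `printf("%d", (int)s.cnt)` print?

[0]=0x3d (little-endian) → word 0x3d
slot:1 @ bit 0 → (0x3d>>0)&0x1 = 0x1
cnt:2 @ bit 1 → (0x3d>>1)&0x3 = 0x2  ←
lvl:1 @ bit 3 → (0x3d>>3)&0x1 = 0x1
addr_hi:1 @ bit 4 → (0x3d>>4)&0x1 = 0x1
type:1 @ bit 5 → (0x3d>>5)&0x1 = 0x1
flags:2 @ bit 6 → (0x3d>>6)&0x3 = 0x0

2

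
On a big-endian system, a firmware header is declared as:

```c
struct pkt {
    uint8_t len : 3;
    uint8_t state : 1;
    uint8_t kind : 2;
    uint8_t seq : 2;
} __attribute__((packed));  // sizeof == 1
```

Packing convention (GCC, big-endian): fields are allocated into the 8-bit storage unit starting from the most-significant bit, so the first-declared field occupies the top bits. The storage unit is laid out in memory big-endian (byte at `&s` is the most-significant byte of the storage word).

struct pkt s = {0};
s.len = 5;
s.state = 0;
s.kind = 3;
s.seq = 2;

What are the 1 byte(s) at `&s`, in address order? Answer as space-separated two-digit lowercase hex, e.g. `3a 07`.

len (3b) val=5 bits=0x5 at bit 5: 0xa0
state (1b) val=0 bits=0x0 at bit 4: 0xa0
kind (2b) val=3 bits=0x3 at bit 2: 0xac
seq (2b) val=2 bits=0x2 at bit 0: 0xae
word = 0xae → big-endian bytes:
  [0]=0xae

ae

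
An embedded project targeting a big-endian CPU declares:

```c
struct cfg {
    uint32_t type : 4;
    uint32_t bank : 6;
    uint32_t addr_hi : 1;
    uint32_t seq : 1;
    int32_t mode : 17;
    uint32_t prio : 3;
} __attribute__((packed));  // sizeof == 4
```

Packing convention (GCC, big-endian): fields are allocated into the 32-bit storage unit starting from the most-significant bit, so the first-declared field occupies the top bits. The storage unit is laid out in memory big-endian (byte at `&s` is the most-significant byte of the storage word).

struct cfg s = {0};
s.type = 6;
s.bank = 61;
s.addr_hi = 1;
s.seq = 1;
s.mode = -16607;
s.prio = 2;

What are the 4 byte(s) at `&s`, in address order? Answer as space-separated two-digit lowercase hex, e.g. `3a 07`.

type (4b) val=6 bits=0x6 at bit 28: 0x60000000
bank (6b) val=61 bits=0x3d at bit 22: 0x6f400000
addr_hi (1b) val=1 bits=0x1 at bit 21: 0x6f600000
seq (1b) val=1 bits=0x1 at bit 20: 0x6f700000
mode (17b) val=-16607 bits=0x1bf21 at bit 3: 0x6f7df908
prio (3b) val=2 bits=0x2 at bit 0: 0x6f7df90a
word = 0x6f7df90a → big-endian bytes:
  [0]=0x6f  [1]=0x7d  [2]=0xf9  [3]=0x0a

6f 7d f9 0a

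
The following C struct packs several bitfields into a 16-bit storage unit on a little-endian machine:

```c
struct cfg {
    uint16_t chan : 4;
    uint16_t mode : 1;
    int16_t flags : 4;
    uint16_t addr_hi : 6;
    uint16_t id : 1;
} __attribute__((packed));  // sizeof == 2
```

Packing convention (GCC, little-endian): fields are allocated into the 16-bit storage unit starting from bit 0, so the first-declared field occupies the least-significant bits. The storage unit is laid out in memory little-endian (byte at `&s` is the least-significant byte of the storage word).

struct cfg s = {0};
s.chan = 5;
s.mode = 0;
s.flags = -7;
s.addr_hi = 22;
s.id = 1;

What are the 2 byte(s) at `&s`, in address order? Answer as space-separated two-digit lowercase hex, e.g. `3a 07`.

chan (4b) val=5 bits=0x5 at bit 0: 0x0005
mode (1b) val=0 bits=0x0 at bit 4: 0x0005
flags (4b) val=-7 bits=0x9 at bit 5: 0x0125
addr_hi (6b) val=22 bits=0x16 at bit 9: 0x2d25
id (1b) val=1 bits=0x1 at bit 15: 0xad25
word = 0xad25 → little-endian bytes:
  [0]=0x25  [1]=0xad

25 ad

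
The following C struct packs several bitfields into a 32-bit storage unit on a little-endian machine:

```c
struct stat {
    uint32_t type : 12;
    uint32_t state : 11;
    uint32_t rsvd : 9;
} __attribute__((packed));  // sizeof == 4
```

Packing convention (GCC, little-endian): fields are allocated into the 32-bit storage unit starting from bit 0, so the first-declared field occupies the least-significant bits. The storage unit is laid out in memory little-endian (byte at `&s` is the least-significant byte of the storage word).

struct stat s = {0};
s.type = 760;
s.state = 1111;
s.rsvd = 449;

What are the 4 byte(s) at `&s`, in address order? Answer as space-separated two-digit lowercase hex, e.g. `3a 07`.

f8 72 c5 e0

[0+:12] type=760 & 0xfff = 0x2f8; word=0x000002f8
[12+:11] state=1111 & 0x7ff = 0x457; word=0x004572f8
[23+:9] rsvd=449 & 0x1ff = 0x1c1; word=0xe0c572f8
word = 0xe0c572f8 → little-endian bytes:
  [0]=0xf8  [1]=0x72  [2]=0xc5  [3]=0xe0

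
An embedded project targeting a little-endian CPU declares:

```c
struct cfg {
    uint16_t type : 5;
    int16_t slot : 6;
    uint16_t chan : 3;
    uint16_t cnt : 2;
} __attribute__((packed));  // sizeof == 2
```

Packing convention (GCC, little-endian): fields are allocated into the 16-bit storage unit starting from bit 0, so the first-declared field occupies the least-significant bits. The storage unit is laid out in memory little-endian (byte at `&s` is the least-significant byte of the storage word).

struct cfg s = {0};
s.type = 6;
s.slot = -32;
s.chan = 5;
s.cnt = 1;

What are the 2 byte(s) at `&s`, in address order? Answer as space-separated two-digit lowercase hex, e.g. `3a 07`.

type:5 = 6 → 0x6 << 0 → word 0x0006
slot:6 = -32 → 0x20 << 5 → word 0x0406
chan:3 = 5 → 0x5 << 11 → word 0x2c06
cnt:2 = 1 → 0x1 << 14 → word 0x6c06
word = 0x6c06 → little-endian bytes:
  [0]=0x06  [1]=0x6c

06 6c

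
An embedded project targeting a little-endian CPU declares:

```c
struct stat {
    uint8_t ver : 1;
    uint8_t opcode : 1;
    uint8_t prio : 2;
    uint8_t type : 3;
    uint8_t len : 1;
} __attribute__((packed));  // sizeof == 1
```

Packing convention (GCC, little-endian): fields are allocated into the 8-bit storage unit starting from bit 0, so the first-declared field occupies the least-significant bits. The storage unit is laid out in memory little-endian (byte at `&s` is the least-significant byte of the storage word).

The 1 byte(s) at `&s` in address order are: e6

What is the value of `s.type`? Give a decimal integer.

6

[0]=0xe6 (little-endian) → word 0xe6
ver:1 @ bit 0 → (0xe6>>0)&0x1 = 0x0
opcode:1 @ bit 1 → (0xe6>>1)&0x1 = 0x1
prio:2 @ bit 2 → (0xe6>>2)&0x3 = 0x1
type:3 @ bit 4 → (0xe6>>4)&0x7 = 0x6  ←
len:1 @ bit 7 → (0xe6>>7)&0x1 = 0x1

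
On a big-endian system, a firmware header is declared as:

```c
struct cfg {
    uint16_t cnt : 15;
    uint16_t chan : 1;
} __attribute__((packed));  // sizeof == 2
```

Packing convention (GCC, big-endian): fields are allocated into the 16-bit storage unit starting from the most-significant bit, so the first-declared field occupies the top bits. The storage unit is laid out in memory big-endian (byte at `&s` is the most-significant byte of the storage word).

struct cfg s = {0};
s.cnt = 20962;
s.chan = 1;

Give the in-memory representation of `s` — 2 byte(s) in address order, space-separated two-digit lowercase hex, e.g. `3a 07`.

cnt:15 = 20962 → 0x51e2 << 1 → word 0xa3c4
chan:1 = 1 → 0x1 << 0 → word 0xa3c5
word = 0xa3c5 → big-endian bytes:
  [0]=0xa3  [1]=0xc5

a3 c5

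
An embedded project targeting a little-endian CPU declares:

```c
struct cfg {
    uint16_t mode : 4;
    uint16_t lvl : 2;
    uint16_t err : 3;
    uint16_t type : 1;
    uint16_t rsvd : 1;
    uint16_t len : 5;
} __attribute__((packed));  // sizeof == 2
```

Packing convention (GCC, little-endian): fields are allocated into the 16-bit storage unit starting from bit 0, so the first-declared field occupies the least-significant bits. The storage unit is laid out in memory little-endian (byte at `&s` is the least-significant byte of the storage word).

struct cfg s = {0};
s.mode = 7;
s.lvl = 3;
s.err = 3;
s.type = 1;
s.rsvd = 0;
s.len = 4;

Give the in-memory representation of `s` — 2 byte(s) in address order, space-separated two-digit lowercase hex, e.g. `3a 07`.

f7 22

mode (4b) val=7 bits=0x7 at bit 0: 0x0007
lvl (2b) val=3 bits=0x3 at bit 4: 0x0037
err (3b) val=3 bits=0x3 at bit 6: 0x00f7
type (1b) val=1 bits=0x1 at bit 9: 0x02f7
rsvd (1b) val=0 bits=0x0 at bit 10: 0x02f7
len (5b) val=4 bits=0x4 at bit 11: 0x22f7
word = 0x22f7 → little-endian bytes:
  [0]=0xf7  [1]=0x22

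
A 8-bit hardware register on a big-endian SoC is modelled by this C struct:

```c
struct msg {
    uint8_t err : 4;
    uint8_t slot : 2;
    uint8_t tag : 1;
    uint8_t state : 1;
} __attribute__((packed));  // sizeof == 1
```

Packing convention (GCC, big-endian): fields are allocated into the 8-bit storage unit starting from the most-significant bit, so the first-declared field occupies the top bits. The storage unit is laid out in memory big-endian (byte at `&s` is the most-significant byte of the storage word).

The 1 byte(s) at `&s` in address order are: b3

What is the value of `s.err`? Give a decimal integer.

11

[0]=0xb3 (big-endian) → word 0xb3
err [4+:4] = (word>>4) & 0xf = 11  ←
slot [2+:2] = (word>>2) & 0x3 = 0
tag [1+:1] = (word>>1) & 0x1 = 1
state [0+:1] = (word>>0) & 0x1 = 1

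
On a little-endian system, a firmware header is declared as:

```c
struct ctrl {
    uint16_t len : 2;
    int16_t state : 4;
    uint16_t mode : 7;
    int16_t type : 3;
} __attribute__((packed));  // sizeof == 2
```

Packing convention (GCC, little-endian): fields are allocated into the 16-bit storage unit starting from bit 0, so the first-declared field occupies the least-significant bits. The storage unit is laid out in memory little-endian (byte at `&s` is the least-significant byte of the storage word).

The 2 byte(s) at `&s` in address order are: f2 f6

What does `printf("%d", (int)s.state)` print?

-4

[0]=0xf2 [1]=0xf6 (little-endian) → word 0xf6f2
len [0+:2] = (word>>0) & 0x3 = 2
state [2+:4] = (word>>2) & 0xf = 12  ←
mode [6+:7] = (word>>6) & 0x7f = 91
type [13+:3] = (word>>13) & 0x7 = 7
state signed 4b, MSB=1: 12 - 16 = -4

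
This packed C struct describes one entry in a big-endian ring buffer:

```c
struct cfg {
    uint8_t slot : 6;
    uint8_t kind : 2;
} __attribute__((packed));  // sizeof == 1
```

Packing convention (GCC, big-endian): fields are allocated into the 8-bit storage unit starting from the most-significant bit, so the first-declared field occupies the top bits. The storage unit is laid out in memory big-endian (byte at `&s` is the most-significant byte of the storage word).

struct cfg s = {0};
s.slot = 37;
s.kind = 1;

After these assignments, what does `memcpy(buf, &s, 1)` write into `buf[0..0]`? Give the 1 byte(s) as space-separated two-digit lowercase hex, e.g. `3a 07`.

[2+:6] slot=37 & 0x3f = 0x25; word=0x94
[0+:2] kind=1 & 0x3 = 0x1; word=0x95
word = 0x95 → big-endian bytes:
  [0]=0x95

95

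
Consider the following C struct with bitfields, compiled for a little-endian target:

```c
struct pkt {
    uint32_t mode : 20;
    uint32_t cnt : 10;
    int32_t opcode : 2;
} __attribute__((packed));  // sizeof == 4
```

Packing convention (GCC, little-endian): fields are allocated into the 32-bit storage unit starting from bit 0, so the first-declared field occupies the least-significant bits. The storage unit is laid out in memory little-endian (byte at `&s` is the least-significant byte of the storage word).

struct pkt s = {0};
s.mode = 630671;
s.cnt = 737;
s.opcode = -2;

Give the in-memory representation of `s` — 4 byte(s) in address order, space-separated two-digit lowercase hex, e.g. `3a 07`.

mode:20 = 630671 → 0x99f8f << 0 → word 0x00099f8f
cnt:10 = 737 → 0x2e1 << 20 → word 0x2e199f8f
opcode:2 = -2 → 0x2 << 30 → word 0xae199f8f
word = 0xae199f8f → little-endian bytes:
  [0]=0x8f  [1]=0x9f  [2]=0x19  [3]=0xae

8f 9f 19 ae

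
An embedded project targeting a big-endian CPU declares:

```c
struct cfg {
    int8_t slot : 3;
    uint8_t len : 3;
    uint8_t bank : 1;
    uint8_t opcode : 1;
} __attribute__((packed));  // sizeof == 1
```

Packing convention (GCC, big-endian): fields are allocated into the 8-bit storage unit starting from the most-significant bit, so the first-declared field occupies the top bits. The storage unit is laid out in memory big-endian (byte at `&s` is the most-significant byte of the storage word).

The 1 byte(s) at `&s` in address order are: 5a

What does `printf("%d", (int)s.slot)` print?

[0]=0x5a (big-endian) → word 0x5a
slot:3 @ bit 5 → (0x5a>>5)&0x7 = 0x2  ←
len:3 @ bit 2 → (0x5a>>2)&0x7 = 0x6
bank:1 @ bit 1 → (0x5a>>1)&0x1 = 0x1
opcode:1 @ bit 0 → (0x5a>>0)&0x1 = 0x0
slot signed 3b, MSB=0: value = 2

2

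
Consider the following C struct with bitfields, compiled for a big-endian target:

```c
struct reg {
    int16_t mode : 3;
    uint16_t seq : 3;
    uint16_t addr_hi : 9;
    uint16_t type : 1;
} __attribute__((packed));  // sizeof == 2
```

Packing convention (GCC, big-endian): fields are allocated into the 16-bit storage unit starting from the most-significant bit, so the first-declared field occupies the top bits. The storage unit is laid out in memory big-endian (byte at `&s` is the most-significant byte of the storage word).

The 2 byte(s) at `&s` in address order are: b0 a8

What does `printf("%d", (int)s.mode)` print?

-3

[0]=0xb0 [1]=0xa8 (big-endian) → word 0xb0a8
mode:3 @ bit 13 → (0xb0a8>>13)&0x7 = 0x5  ←
seq:3 @ bit 10 → (0xb0a8>>10)&0x7 = 0x4
addr_hi:9 @ bit 1 → (0xb0a8>>1)&0x1ff = 0x54
type:1 @ bit 0 → (0xb0a8>>0)&0x1 = 0x0
mode signed 3b, MSB=1: 5 - 8 = -3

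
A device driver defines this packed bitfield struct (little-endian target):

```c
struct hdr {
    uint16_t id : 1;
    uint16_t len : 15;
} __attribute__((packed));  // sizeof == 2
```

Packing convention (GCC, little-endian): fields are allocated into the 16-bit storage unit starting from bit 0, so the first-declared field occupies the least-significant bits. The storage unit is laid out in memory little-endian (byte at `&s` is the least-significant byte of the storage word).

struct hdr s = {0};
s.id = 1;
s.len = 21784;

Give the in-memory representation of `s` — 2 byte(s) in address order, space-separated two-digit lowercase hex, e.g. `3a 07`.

[0+:1] id=1 & 0x1 = 0x1; word=0x0001
[1+:15] len=21784 & 0x7fff = 0x5518; word=0xaa31
word = 0xaa31 → little-endian bytes:
  [0]=0x31  [1]=0xaa

31 aa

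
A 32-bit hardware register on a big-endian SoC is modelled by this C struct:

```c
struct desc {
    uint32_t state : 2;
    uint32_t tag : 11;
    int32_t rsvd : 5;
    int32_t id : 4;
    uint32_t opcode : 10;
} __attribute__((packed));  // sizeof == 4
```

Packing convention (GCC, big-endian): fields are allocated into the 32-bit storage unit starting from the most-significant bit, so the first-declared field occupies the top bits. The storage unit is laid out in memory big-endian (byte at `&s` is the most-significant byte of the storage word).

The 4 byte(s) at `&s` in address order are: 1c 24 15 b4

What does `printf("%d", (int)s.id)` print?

5

[0]=0x1c [1]=0x24 [2]=0x15 [3]=0xb4 (big-endian) → word 0x1c2415b4
state [30+:2] = (word>>30) & 0x3 = 0
tag [19+:11] = (word>>19) & 0x7ff = 900
rsvd [14+:5] = (word>>14) & 0x1f = 16
id [10+:4] = (word>>10) & 0xf = 5  ←
opcode [0+:10] = (word>>0) & 0x3ff = 436
id signed 4b, MSB=0: value = 5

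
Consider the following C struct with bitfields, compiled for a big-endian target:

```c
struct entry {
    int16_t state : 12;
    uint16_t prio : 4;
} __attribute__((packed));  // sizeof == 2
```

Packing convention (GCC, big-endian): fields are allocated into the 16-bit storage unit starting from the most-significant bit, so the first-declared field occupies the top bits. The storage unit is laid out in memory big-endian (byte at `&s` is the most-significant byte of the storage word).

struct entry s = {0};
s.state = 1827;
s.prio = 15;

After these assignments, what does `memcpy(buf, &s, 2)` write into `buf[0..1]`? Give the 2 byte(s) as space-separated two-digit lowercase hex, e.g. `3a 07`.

72 3f

state (12b) val=1827 bits=0x723 at bit 4: 0x7230
prio (4b) val=15 bits=0xf at bit 0: 0x723f
word = 0x723f → big-endian bytes:
  [0]=0x72  [1]=0x3f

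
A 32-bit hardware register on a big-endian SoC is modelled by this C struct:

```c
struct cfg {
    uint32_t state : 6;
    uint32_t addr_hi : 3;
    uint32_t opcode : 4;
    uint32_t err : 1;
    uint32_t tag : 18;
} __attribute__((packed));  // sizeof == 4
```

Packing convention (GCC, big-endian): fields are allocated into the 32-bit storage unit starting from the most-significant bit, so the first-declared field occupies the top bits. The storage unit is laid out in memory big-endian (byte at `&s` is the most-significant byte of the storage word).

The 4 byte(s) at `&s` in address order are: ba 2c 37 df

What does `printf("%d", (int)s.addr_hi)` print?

4

[0]=0xba [1]=0x2c [2]=0x37 [3]=0xdf (big-endian) → word 0xba2c37df
state:6 @ bit 26 → (0xba2c37df>>26)&0x3f = 0x2e
addr_hi:3 @ bit 23 → (0xba2c37df>>23)&0x7 = 0x4  ←
opcode:4 @ bit 19 → (0xba2c37df>>19)&0xf = 0x5
err:1 @ bit 18 → (0xba2c37df>>18)&0x1 = 0x1
tag:18 @ bit 0 → (0xba2c37df>>0)&0x3ffff = 0x37df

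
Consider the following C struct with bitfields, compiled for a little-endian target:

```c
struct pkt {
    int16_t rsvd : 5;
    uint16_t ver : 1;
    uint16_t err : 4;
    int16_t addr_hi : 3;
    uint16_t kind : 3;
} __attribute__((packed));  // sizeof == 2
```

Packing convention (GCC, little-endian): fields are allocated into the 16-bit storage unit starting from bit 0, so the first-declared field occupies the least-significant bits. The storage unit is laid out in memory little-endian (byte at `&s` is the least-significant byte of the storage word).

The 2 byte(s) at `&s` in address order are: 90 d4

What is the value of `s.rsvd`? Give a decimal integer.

[0]=0x90 [1]=0xd4 (little-endian) → word 0xd490
rsvd [0+:5] = (word>>0) & 0x1f = 16  ←
ver [5+:1] = (word>>5) & 0x1 = 0
err [6+:4] = (word>>6) & 0xf = 2
addr_hi [10+:3] = (word>>10) & 0x7 = 5
kind [13+:3] = (word>>13) & 0x7 = 6
rsvd signed 5b, MSB=1: 16 - 32 = -16

-16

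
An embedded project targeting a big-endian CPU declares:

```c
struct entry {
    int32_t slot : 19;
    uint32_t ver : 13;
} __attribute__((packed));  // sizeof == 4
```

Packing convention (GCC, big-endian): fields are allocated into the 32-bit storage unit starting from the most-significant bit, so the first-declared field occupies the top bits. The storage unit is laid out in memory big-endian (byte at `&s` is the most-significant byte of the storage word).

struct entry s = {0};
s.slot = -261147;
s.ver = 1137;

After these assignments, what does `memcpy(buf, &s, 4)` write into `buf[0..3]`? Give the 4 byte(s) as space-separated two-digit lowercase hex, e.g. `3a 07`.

slot (19b) val=-261147 bits=0x403e5 at bit 13: 0x807ca000
ver (13b) val=1137 bits=0x471 at bit 0: 0x807ca471
word = 0x807ca471 → big-endian bytes:
  [0]=0x80  [1]=0x7c  [2]=0xa4  [3]=0x71

80 7c a4 71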